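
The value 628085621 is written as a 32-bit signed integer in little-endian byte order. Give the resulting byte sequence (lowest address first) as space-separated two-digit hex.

75 D3 6F 25

628085621 in hexadecimal, padded to 32 bits, is 0x256FD375.
Split into bytes (most-significant first): 25 6F D3 75.
Little-endian: lowest address holds the least-significant byte.
So at ascending addresses the bytes are 75 D3 6F 25.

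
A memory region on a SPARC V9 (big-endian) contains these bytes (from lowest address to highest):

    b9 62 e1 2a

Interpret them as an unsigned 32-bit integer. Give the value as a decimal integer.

3110265130

In big-endian order the high byte comes first in memory.
The bytes are already most-significant first: 0xB962E12A.
0xB962E12A = 3110265130.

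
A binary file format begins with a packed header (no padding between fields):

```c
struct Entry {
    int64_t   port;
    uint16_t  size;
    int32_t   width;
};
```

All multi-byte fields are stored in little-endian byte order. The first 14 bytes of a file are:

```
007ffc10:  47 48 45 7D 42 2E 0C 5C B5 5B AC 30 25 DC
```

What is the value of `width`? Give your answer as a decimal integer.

`width` follows `port` (8 B), `size` (2 B), so it starts at offset 8 + 2 = 10 and occupies 4 bytes.
Bytes at offsets 10..13: AC 30 25 DC.
In little-endian order the low byte comes first in memory.
Reassemble most-significant byte first: DC 25 30 AC → 0xDC2530AC.
Top bit is set, so as a signed 32-bit value this is 0xDC2530AC − 2^32 = -601542484.

-601542484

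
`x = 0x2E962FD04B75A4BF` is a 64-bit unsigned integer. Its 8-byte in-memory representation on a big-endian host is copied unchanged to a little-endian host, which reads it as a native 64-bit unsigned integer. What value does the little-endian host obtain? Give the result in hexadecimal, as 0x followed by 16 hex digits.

Stored big-endian, the bytes at ascending addresses are 2E 96 2F D0 4B 75 A4 BF.
Read back as little-endian, the first byte is least significant, giving 0xBFA4754BD02F962E.

0xBFA4754BD02F962E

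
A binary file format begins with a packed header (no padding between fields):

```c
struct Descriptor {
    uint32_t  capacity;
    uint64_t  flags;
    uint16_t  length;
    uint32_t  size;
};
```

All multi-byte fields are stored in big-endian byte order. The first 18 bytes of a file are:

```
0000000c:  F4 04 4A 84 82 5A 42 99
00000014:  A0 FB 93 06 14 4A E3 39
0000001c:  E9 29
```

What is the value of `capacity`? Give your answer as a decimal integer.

4093921924

`capacity` is the first field, at byte offset 0, occupying 4 bytes.
Bytes at offsets 0..3: F4 04 4A 84.
Big-endian stores the most-significant byte at the lowest address.
The bytes are already most-significant first: 0xF4044A84.
0xF4044A84 = 4093921924.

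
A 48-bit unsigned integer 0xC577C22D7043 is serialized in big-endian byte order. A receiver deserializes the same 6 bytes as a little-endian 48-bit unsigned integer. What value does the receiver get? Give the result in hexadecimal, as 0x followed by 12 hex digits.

Stored big-endian, the bytes at ascending addresses are C5 77 C2 2D 70 43.
Read back as little-endian, the first byte is least significant, giving 0x43702DC277C5.

0x43702DC277C5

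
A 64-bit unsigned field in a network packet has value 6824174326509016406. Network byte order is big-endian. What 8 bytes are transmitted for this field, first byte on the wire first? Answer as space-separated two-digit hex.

5E B4 56 64 D8 E9 15 56

6824174326509016406 in hexadecimal, padded to 64 bits, is 0x5EB45664D8E91556.
Split into bytes (most-significant first): 5E B4 56 64 D8 E9 15 56.
Big-endian: lowest address holds the most-significant byte.
So the memory order matches the most-significant-first order: 5E B4 56 64 D8 E9 15 56.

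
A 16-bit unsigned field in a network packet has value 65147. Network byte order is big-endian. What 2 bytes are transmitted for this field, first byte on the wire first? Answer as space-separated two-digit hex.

65147 in hexadecimal, padded to 16 bits, is 0xFE7B.
Split into bytes (most-significant first): FE 7B.
Big-endian stores the most-significant byte at the lowest address.
So the memory order matches the most-significant-first order: FE 7B.

FE 7B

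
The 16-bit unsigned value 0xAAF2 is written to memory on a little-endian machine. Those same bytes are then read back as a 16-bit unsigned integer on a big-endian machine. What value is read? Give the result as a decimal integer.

62122

Stored little-endian, the bytes at ascending addresses are F2 AA.
Read back as big-endian, the last byte is least significant, giving 0xF2AA.
0xF2AA = 62122.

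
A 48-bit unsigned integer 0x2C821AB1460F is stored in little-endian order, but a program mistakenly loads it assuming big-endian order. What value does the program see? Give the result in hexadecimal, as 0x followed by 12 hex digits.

Stored little-endian, the bytes at ascending addresses are 0F 46 B1 1A 82 2C.
Read back as big-endian, the last byte is least significant, giving 0x0F46B11A822C.

0x0F46B11A822C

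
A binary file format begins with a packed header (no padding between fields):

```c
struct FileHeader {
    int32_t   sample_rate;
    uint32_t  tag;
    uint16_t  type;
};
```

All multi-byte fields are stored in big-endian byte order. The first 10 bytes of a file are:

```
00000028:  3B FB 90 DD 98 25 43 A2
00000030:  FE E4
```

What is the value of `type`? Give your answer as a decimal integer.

`type` follows `sample_rate` (4 B), `tag` (4 B), so it starts at offset 4 + 4 = 8 and occupies 2 bytes.
Bytes at offsets 8..9: FE E4.
Big-endian stores the most-significant byte at the lowest address.
The bytes are already most-significant first: 0xFEE4.
0xFEE4 = 65252.

65252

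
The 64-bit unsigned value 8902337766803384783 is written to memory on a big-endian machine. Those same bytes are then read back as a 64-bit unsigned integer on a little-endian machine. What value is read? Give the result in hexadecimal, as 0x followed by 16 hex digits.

0xCF29DC4408758B7B

8902337766803384783 in 64-bit hexadecimal is 0x7B8B750844DC29CF.
Stored big-endian, the bytes at ascending addresses are 7B 8B 75 08 44 DC 29 CF.
Read back as little-endian, the first byte is least significant, giving 0xCF29DC4408758B7B.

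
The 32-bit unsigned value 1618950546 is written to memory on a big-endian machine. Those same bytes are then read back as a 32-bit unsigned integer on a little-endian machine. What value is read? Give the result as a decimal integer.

1618950546 in 32-bit hexadecimal is 0x607F3992.
Stored big-endian, the bytes at ascending addresses are 60 7F 39 92.
Read back as little-endian, the first byte is least significant, giving 0x92397F60.
0x92397F60 = 2453241696.

2453241696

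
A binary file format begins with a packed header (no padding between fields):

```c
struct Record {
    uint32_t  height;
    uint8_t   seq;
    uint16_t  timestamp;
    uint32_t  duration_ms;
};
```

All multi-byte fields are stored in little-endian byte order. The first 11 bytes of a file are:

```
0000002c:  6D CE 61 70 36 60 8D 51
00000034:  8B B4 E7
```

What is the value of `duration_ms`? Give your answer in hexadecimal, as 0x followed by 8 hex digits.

0xE7B48B51

`duration_ms` follows `height` (4 B), `seq` (1 B), `timestamp` (2 B), so it starts at offset 4 + 1 + 2 = 7 and occupies 4 bytes.
Bytes at offsets 7..10: 51 8B B4 E7.
In little-endian order the low byte comes first in memory.
Reassemble most-significant byte first: E7 B4 8B 51 → 0xE7B48B51.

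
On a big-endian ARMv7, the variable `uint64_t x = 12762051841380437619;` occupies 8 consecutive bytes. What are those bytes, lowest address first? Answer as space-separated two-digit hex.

12762051841380437619 in hexadecimal, padded to 64 bits, is 0xB11BEA889299CE73.
Split into bytes (most-significant first): B1 1B EA 88 92 99 CE 73.
Big-endian stores the most-significant byte at the lowest address.
So the memory order matches the most-significant-first order: B1 1B EA 88 92 99 CE 73.

B1 1B EA 88 92 99 CE 73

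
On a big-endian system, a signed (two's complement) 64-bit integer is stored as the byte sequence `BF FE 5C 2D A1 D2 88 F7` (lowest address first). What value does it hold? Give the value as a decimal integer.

-4612147617322596105

Big-endian stores the most-significant byte at the lowest address.
The bytes are already most-significant first: 0xBFFE5C2DA1D288F7.
Top bit is set, so as a signed 64-bit value this is 0xBFFE5C2DA1D288F7 − 2^64 = -4612147617322596105.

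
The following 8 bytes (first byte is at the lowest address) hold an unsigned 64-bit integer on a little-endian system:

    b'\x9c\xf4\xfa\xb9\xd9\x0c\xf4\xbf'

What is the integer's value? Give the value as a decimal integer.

Little-endian: lowest address holds the least-significant byte.
Reassemble most-significant byte first: BF F4 0C D9 B9 FA F4 9C → 0xBFF40CD9B9FAF49C.
0xBFF40CD9B9FAF49C = 13831694484829303964.

13831694484829303964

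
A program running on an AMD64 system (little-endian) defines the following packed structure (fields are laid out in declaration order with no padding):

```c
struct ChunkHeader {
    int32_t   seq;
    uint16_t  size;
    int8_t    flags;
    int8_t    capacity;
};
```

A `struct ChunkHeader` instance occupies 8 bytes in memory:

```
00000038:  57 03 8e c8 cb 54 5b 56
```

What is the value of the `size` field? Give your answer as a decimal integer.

`size` follows `seq` (4 bytes), so it starts at byte offset 4 and occupies 2 bytes.
Bytes at offsets 4..5: CB 54.
Little-endian stores the least-significant byte at the lowest address.
Reassemble most-significant byte first: 54 CB → 0x54CB.
0x54CB = 21707.

21707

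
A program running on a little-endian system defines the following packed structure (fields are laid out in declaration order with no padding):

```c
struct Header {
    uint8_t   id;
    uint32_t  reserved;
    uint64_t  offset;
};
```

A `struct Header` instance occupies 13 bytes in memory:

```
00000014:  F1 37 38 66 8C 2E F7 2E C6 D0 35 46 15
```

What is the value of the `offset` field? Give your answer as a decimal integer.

1532971893960668974

`offset` follows `id` (1 B), `reserved` (4 B), so it starts at offset 1 + 4 = 5 and occupies 8 bytes.
Bytes at offsets 5..12: 2E F7 2E C6 D0 35 46 15.
Little-endian stores the least-significant byte at the lowest address.
Reassemble most-significant byte first: 15 46 35 D0 C6 2E F7 2E → 0x154635D0C62EF72E.
0x154635D0C62EF72E = 1532971893960668974.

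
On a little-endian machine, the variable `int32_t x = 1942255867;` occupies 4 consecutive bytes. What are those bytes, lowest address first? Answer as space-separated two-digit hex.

1942255867 in hexadecimal, padded to 32 bits, is 0x73C478FB.
Split into bytes (most-significant first): 73 C4 78 FB.
Little-endian: lowest address holds the least-significant byte.
So at ascending addresses the bytes are FB 78 C4 73.

FB 78 C4 73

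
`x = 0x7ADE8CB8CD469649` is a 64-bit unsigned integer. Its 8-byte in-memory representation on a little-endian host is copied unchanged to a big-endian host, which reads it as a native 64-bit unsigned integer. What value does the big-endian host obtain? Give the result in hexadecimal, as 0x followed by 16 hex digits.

Stored little-endian, the bytes at ascending addresses are 49 96 46 CD B8 8C DE 7A.
Read back as big-endian, the last byte is least significant, giving 0x499646CDB88CDE7A.

0x499646CDB88CDE7A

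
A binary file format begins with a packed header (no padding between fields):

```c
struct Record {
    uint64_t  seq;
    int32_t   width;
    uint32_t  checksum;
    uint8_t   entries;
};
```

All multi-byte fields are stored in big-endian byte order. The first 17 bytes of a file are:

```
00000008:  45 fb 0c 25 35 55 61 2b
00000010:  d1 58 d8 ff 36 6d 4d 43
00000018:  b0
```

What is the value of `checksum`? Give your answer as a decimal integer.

913132867

`checksum` follows `seq` (8 B), `width` (4 B), so it starts at offset 8 + 4 = 12 and occupies 4 bytes.
Bytes at offsets 12..15: 36 6D 4D 43.
In big-endian order the high byte comes first in memory.
The bytes are already most-significant first: 0x366D4D43.
0x366D4D43 = 913132867.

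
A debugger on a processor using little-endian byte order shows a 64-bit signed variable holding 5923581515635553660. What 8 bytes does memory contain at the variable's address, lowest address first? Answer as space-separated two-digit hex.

7C F5 86 05 01 CA 34 52

5923581515635553660 in hexadecimal, padded to 64 bits, is 0x5234CA010586F57C.
Split into bytes (most-significant first): 52 34 CA 01 05 86 F5 7C.
Little-endian: lowest address holds the least-significant byte.
So at ascending addresses the bytes are 7C F5 86 05 01 CA 34 52.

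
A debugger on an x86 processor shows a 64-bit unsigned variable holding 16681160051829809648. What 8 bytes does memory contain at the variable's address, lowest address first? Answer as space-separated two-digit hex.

F0 A1 C0 C2 AF 62 7F E7

16681160051829809648 in hexadecimal, padded to 64 bits, is 0xE77F62AFC2C0A1F0.
Split into bytes (most-significant first): E7 7F 62 AF C2 C0 A1 F0.
Little-endian: lowest address holds the least-significant byte.
So at ascending addresses the bytes are F0 A1 C0 C2 AF 62 7F E7.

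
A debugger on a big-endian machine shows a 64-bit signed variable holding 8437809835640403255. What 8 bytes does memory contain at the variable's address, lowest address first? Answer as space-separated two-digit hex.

8437809835640403255 in hexadecimal, padded to 64 bits, is 0x75191F570FA4B537.
Split into bytes (most-significant first): 75 19 1F 57 0F A4 B5 37.
Big-endian: lowest address holds the most-significant byte.
So the memory order matches the most-significant-first order: 75 19 1F 57 0F A4 B5 37.

75 19 1F 57 0F A4 B5 37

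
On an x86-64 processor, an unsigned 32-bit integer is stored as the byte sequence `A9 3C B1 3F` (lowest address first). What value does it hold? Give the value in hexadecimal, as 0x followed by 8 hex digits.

Little-endian: lowest address holds the least-significant byte.
Reassemble most-significant byte first: 3F B1 3C A9 → 0x3FB13CA9.

0x3FB13CA9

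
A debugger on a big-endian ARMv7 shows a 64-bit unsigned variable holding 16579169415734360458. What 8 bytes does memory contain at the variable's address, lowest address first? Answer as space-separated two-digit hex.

E6 15 0A BE 4F DD F9 8A

16579169415734360458 in hexadecimal, padded to 64 bits, is 0xE6150ABE4FDDF98A.
Split into bytes (most-significant first): E6 15 0A BE 4F DD F9 8A.
Big-endian: lowest address holds the most-significant byte.
So the memory order matches the most-significant-first order: E6 15 0A BE 4F DD F9 8A.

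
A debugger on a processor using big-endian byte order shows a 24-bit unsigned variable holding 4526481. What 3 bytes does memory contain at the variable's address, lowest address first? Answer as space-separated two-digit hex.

4526481 in hexadecimal, padded to 24 bits, is 0x451191.
Split into bytes (most-significant first): 45 11 91.
Big-endian: lowest address holds the most-significant byte.
So the memory order matches the most-significant-first order: 45 11 91.

45 11 91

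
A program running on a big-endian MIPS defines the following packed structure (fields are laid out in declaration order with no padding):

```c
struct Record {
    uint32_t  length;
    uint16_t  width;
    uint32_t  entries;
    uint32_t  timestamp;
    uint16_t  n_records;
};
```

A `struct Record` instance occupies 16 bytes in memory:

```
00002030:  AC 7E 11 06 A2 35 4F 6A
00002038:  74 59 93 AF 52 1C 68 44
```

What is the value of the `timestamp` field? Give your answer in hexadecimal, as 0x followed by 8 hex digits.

0x93AF521C

`timestamp` follows `length` (4 B), `width` (2 B), `entries` (4 B), so it starts at offset 4 + 2 + 4 = 10 and occupies 4 bytes.
Bytes at offsets 10..13: 93 AF 52 1C.
Big-endian stores the most-significant byte at the lowest address.
The bytes are already most-significant first: 0x93AF521C.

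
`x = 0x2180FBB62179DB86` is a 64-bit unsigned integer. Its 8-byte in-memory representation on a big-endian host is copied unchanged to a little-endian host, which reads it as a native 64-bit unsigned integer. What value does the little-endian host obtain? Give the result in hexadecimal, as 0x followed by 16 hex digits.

0x86DB7921B6FB8021

Stored big-endian, the bytes at ascending addresses are 21 80 FB B6 21 79 DB 86.
Read back as little-endian, the first byte is least significant, giving 0x86DB7921B6FB8021.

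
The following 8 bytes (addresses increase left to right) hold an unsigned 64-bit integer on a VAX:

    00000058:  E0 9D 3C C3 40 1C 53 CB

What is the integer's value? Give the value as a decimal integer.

14651085077245369824

Little-endian stores the least-significant byte at the lowest address.
Reassemble most-significant byte first: CB 53 1C 40 C3 3C 9D E0 → 0xCB531C40C33C9DE0.
0xCB531C40C33C9DE0 = 14651085077245369824.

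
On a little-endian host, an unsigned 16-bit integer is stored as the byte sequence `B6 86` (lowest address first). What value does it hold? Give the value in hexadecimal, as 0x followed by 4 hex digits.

In little-endian order the low byte comes first in memory.
Reassemble most-significant byte first: 86 B6 → 0x86B6.

0x86B6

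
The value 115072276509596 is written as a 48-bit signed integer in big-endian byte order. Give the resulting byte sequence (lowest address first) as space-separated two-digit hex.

68 A8 5A 2A 33 9C

115072276509596 in hexadecimal, padded to 48 bits, is 0x68A85A2A339C.
Split into bytes (most-significant first): 68 A8 5A 2A 33 9C.
In big-endian order the high byte comes first in memory.
So the memory order matches the most-significant-first order: 68 A8 5A 2A 33 9C.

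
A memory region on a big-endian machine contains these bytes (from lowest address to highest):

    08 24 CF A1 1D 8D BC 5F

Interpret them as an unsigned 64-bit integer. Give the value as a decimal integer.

Big-endian: lowest address holds the most-significant byte.
The bytes are already most-significant first: 0x0824CFA11D8DBC5F.
0x0824CFA11D8DBC5F = 586822142357519455.

586822142357519455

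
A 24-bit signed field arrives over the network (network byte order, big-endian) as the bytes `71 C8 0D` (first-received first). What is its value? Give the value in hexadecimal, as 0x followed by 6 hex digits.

0x71C80D

In big-endian order the high byte comes first in memory.
The bytes are already most-significant first: 0x71C80D.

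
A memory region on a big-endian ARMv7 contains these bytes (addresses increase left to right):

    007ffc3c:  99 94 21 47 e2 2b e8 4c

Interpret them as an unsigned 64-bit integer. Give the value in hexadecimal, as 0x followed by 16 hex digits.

In big-endian order the high byte comes first in memory.
The bytes are already most-significant first: 0x99942147E22BE84C.

0x99942147E22BE84C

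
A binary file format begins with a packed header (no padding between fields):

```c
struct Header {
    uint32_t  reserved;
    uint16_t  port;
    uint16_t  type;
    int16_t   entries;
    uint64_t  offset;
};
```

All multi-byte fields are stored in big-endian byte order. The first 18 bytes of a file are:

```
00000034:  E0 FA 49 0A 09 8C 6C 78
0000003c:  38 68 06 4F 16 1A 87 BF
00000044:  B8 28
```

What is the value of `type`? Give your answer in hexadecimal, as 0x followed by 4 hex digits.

0x6C78

`type` follows `reserved` (4 B), `port` (2 B), so it starts at offset 4 + 2 = 6 and occupies 2 bytes.
Bytes at offsets 6..7: 6C 78.
In big-endian order the high byte comes first in memory.
The bytes are already most-significant first: 0x6C78.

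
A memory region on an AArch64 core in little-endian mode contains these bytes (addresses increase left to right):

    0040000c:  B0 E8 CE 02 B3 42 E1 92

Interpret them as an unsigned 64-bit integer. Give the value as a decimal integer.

Little-endian: lowest address holds the least-significant byte.
Reassemble most-significant byte first: 92 E1 42 B3 02 CE E8 B0 → 0x92E142B302CEE8B0.
0x92E142B302CEE8B0 = 10583813935911069872.

10583813935911069872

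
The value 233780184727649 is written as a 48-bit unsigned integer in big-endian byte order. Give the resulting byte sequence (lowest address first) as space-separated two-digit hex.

233780184727649 in hexadecimal, padded to 48 bits, is 0xD49F30DDC061.
Split into bytes (most-significant first): D4 9F 30 DD C0 61.
Big-endian stores the most-significant byte at the lowest address.
So the memory order matches the most-significant-first order: D4 9F 30 DD C0 61.

D4 9F 30 DD C0 61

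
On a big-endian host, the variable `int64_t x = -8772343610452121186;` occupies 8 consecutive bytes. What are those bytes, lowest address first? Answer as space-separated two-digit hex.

86 42 5F F6 D3 55 69 9E

Two's complement of -8772343610452121186 in 64 bits: 8772343610452121186 = 0x79BDA0092CAA9662; invert → 0x86425FF6D355699D; add 1 → 0x86425FF6D355699E.
Split into bytes (most-significant first): 86 42 5F F6 D3 55 69 9E.
In big-endian order the high byte comes first in memory.
So the memory order matches the most-significant-first order: 86 42 5F F6 D3 55 69 9E.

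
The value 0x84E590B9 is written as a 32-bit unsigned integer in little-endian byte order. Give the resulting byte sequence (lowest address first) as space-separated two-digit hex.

B9 90 E5 84

Split into bytes (most-significant first): 84 E5 90 B9.
In little-endian order the low byte comes first in memory.
So at ascending addresses the bytes are B9 90 E5 84.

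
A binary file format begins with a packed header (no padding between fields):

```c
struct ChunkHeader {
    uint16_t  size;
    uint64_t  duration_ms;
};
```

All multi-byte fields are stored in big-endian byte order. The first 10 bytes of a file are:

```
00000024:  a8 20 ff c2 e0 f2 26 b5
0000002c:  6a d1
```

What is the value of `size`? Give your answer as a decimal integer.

43040

`size` is the first field, at byte offset 0, occupying 2 bytes.
Bytes at offsets 0..1: A8 20.
Big-endian stores the most-significant byte at the lowest address.
The bytes are already most-significant first: 0xA820.
0xA820 = 43040.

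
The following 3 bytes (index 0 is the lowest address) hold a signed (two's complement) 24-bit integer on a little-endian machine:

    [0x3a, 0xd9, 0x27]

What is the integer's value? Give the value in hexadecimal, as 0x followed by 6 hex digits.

0x27D93A

Little-endian stores the least-significant byte at the lowest address.
Reassemble most-significant byte first: 27 D9 3A → 0x27D93A.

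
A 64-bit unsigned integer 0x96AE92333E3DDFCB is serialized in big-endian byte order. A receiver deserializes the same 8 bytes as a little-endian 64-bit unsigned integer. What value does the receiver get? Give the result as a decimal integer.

Stored big-endian, the bytes at ascending addresses are 96 AE 92 33 3E 3D DF CB.
Read back as little-endian, the first byte is least significant, giving 0xCBDF3D3E3392AE96.
0xCBDF3D3E3392AE96 = 14690527846868364950.

14690527846868364950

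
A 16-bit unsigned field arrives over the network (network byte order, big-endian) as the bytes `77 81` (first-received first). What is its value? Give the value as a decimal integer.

Big-endian: lowest address holds the most-significant byte.
The bytes are already most-significant first: 0x7781.
0x7781 = 30593.

30593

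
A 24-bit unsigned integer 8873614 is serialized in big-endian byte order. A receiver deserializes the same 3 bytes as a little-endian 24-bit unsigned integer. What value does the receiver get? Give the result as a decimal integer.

9332359

8873614 in 24-bit hexadecimal is 0x87668E.
Stored big-endian, the bytes at ascending addresses are 87 66 8E.
Read back as little-endian, the first byte is least significant, giving 0x8E6687.
0x8E6687 = 9332359.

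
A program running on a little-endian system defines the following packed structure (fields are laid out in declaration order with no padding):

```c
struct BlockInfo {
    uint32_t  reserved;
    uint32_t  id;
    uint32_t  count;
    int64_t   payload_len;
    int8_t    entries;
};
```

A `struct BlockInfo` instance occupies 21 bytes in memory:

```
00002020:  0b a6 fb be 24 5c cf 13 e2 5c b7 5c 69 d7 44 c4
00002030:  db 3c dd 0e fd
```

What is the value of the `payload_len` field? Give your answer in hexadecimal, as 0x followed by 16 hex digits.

0x0EDD3CDBC444D769

`payload_len` follows `reserved` (4 B), `id` (4 B), `count` (4 B), so it starts at offset 4 + 4 + 4 = 12 and occupies 8 bytes.
Bytes at offsets 12..19: 69 D7 44 C4 DB 3C DD 0E.
Little-endian: lowest address holds the least-significant byte.
Reassemble most-significant byte first: 0E DD 3C DB C4 44 D7 69 → 0x0EDD3CDBC444D769.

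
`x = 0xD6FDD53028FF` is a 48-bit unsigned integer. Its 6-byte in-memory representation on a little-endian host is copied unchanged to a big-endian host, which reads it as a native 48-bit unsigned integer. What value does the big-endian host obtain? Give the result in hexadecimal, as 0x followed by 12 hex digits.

Stored little-endian, the bytes at ascending addresses are FF 28 30 D5 FD D6.
Read back as big-endian, the last byte is least significant, giving 0xFF2830D5FDD6.

0xFF2830D5FDD6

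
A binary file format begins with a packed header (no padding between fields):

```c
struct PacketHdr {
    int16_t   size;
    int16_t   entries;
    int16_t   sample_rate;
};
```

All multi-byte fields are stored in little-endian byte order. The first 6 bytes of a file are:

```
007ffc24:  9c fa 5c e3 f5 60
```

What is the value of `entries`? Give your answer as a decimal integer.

`entries` follows `size` (2 bytes), so it starts at byte offset 2 and occupies 2 bytes.
Bytes at offsets 2..3: 5C E3.
In little-endian order the low byte comes first in memory.
Reassemble most-significant byte first: E3 5C → 0xE35C.
Top bit is set, so as a signed 16-bit value this is 0xE35C − 2^16 = -7332.

-7332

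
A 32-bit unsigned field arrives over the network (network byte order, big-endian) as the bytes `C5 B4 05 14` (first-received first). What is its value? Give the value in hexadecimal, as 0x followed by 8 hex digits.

0xC5B40514

Big-endian stores the most-significant byte at the lowest address.
The bytes are already most-significant first: 0xC5B40514.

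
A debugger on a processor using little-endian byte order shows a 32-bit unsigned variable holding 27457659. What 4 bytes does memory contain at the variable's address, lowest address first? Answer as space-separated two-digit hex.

7B F8 A2 01

27457659 in hexadecimal, padded to 32 bits, is 0x01A2F87B.
Split into bytes (most-significant first): 01 A2 F8 7B.
Little-endian stores the least-significant byte at the lowest address.
So at ascending addresses the bytes are 7B F8 A2 01.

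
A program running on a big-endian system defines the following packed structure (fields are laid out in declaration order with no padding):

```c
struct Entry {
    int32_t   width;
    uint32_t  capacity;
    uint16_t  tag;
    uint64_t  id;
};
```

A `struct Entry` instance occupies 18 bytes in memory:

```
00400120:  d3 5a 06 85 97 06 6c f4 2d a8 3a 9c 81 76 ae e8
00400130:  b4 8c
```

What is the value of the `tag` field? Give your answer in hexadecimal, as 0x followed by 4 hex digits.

`tag` follows `width` (4 B), `capacity` (4 B), so it starts at offset 4 + 4 = 8 and occupies 2 bytes.
Bytes at offsets 8..9: 2D A8.
Big-endian stores the most-significant byte at the lowest address.
The bytes are already most-significant first: 0x2DA8.

0x2DA8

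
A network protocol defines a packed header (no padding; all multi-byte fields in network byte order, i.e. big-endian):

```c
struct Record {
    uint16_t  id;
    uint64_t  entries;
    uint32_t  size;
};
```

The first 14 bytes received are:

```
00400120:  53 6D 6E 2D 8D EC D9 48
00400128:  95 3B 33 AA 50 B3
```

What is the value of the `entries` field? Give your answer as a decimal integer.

`entries` follows `id` (2 bytes), so it starts at byte offset 2 and occupies 8 bytes.
Bytes at offsets 2..9: 6E 2D 8D EC D9 48 95 3B.
Big-endian: lowest address holds the most-significant byte.
The bytes are already most-significant first: 0x6E2D8DECD948953B.
0x6E2D8DECD948953B = 7939157766521263419.

7939157766521263419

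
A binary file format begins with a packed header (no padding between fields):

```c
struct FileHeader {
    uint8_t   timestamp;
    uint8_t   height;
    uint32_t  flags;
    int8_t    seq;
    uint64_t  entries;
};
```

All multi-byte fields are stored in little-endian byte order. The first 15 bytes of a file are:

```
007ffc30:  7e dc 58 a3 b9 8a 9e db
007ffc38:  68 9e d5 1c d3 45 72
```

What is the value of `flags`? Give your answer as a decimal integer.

`flags` follows `timestamp` (1 B), `height` (1 B), so it starts at offset 1 + 1 = 2 and occupies 4 bytes.
Bytes at offsets 2..5: 58 A3 B9 8A.
In little-endian order the low byte comes first in memory.
Reassemble most-significant byte first: 8A B9 A3 58 → 0x8AB9A358.
0x8AB9A358 = 2327421784.

2327421784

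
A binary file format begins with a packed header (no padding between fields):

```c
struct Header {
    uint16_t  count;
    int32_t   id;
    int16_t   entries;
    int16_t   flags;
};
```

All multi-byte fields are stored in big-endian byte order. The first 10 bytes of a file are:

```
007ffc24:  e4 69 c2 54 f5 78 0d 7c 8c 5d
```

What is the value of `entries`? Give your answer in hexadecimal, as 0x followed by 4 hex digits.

0x0D7C

`entries` follows `count` (2 B), `id` (4 B), so it starts at offset 2 + 4 = 6 and occupies 2 bytes.
Bytes at offsets 6..7: 0D 7C.
In big-endian order the high byte comes first in memory.
The bytes are already most-significant first: 0x0D7C.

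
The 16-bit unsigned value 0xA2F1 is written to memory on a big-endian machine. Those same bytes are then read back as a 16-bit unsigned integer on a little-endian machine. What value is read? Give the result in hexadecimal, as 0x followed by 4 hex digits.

0xF1A2

Stored big-endian, the bytes at ascending addresses are A2 F1.
Read back as little-endian, the first byte is least significant, giving 0xF1A2.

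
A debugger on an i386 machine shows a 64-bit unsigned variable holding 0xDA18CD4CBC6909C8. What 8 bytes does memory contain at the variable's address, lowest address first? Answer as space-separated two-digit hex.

Split into bytes (most-significant first): DA 18 CD 4C BC 69 09 C8.
In little-endian order the low byte comes first in memory.
So at ascending addresses the bytes are C8 09 69 BC 4C CD 18 DA.

C8 09 69 BC 4C CD 18 DA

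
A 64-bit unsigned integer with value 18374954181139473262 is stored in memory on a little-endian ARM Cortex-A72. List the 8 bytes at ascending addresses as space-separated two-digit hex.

6E A3 E5 1A 79 F3 00 FF

18374954181139473262 in hexadecimal, padded to 64 bits, is 0xFF00F3791AE5A36E.
Split into bytes (most-significant first): FF 00 F3 79 1A E5 A3 6E.
Little-endian stores the least-significant byte at the lowest address.
So at ascending addresses the bytes are 6E A3 E5 1A 79 F3 00 FF.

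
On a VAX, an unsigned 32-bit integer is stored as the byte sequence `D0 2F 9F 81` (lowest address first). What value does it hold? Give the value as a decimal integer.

2174693328

Little-endian stores the least-significant byte at the lowest address.
Reassemble most-significant byte first: 81 9F 2F D0 → 0x819F2FD0.
0x819F2FD0 = 2174693328.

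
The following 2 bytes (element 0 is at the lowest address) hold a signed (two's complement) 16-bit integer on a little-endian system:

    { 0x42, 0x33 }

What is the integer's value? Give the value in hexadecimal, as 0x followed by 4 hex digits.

Little-endian stores the least-significant byte at the lowest address.
Reassemble most-significant byte first: 33 42 → 0x3342.

0x3342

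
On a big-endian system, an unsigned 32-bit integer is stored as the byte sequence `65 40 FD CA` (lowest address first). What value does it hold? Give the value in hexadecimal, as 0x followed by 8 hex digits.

0x6540FDCA

Big-endian: lowest address holds the most-significant byte.
The bytes are already most-significant first: 0x6540FDCA.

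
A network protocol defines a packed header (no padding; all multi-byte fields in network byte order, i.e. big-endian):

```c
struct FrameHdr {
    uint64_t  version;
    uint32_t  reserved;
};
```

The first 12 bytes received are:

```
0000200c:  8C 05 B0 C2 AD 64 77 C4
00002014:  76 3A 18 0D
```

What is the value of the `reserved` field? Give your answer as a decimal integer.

1983518733

`reserved` follows `version` (8 bytes), so it starts at byte offset 8 and occupies 4 bytes.
Bytes at offsets 8..11: 76 3A 18 0D.
In big-endian order the high byte comes first in memory.
The bytes are already most-significant first: 0x763A180D.
0x763A180D = 1983518733.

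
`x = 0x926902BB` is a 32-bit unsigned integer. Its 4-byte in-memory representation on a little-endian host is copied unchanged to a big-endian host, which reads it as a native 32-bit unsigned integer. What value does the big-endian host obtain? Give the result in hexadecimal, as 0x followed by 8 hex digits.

0xBB026992

Stored little-endian, the bytes at ascending addresses are BB 02 69 92.
Read back as big-endian, the last byte is least significant, giving 0xBB026992.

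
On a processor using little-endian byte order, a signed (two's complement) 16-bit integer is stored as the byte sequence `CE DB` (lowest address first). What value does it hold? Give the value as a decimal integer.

-9266

In little-endian order the low byte comes first in memory.
Reassemble most-significant byte first: DB CE → 0xDBCE.
Top bit is set, so as a signed 16-bit value this is 0xDBCE − 2^16 = -9266.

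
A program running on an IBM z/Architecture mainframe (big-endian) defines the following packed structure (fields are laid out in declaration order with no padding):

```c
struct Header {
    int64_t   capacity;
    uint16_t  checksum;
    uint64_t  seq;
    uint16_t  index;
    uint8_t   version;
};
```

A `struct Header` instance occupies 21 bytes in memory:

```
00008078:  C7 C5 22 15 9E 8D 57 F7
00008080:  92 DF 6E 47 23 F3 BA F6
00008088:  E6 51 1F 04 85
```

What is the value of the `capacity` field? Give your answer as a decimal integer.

-4051794813500172297

`capacity` is the first field, at byte offset 0, occupying 8 bytes.
Bytes at offsets 0..7: C7 C5 22 15 9E 8D 57 F7.
Big-endian: lowest address holds the most-significant byte.
The bytes are already most-significant first: 0xC7C522159E8D57F7.
Top bit is set, so as a signed 64-bit value this is 0xC7C522159E8D57F7 − 2^64 = -4051794813500172297.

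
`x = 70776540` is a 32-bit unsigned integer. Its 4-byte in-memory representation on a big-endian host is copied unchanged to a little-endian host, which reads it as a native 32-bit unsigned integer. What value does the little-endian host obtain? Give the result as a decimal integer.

70776540 in 32-bit hexadecimal is 0x0437F6DC.
Stored big-endian, the bytes at ascending addresses are 04 37 F6 DC.
Read back as little-endian, the first byte is least significant, giving 0xDCF63704.
0xDCF63704 = 3707123460.

3707123460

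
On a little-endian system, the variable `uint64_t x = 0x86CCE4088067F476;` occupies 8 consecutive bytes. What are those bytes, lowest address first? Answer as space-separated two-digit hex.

76 F4 67 80 08 E4 CC 86

Split into bytes (most-significant first): 86 CC E4 08 80 67 F4 76.
Little-endian: lowest address holds the least-significant byte.
So at ascending addresses the bytes are 76 F4 67 80 08 E4 CC 86.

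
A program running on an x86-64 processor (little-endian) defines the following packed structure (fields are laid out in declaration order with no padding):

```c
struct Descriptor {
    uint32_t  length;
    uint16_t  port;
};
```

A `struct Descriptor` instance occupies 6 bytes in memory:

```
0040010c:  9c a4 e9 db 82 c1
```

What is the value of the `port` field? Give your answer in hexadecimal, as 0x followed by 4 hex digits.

`port` follows `length` (4 bytes), so it starts at byte offset 4 and occupies 2 bytes.
Bytes at offsets 4..5: 82 C1.
In little-endian order the low byte comes first in memory.
Reassemble most-significant byte first: C1 82 → 0xC182.

0xC182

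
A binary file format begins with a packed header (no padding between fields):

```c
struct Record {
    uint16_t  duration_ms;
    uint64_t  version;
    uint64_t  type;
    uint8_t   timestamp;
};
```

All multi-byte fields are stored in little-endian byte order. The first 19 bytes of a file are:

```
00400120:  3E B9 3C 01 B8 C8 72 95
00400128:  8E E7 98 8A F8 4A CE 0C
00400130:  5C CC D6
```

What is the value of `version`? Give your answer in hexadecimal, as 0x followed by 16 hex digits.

0xE78E9572C8B8013C

`version` follows `duration_ms` (2 bytes), so it starts at byte offset 2 and occupies 8 bytes.
Bytes at offsets 2..9: 3C 01 B8 C8 72 95 8E E7.
In little-endian order the low byte comes first in memory.
Reassemble most-significant byte first: E7 8E 95 72 C8 B8 01 3C → 0xE78E9572C8B8013C.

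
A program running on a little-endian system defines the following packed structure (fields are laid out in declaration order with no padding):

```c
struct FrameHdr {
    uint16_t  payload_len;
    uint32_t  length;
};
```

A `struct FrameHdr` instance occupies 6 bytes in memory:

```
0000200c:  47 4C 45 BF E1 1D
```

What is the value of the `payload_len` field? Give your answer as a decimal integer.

`payload_len` is the first field, at byte offset 0, occupying 2 bytes.
Bytes at offsets 0..1: 47 4C.
In little-endian order the low byte comes first in memory.
Reassemble most-significant byte first: 4C 47 → 0x4C47.
0x4C47 = 19527.

19527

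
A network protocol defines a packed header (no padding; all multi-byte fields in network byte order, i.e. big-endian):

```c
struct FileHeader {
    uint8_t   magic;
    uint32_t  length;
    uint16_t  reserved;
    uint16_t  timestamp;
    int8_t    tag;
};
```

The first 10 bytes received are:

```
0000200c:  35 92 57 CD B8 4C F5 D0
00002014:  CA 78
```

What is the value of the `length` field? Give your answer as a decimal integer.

`length` follows `magic` (1 byte), so it starts at byte offset 1 and occupies 4 bytes.
Bytes at offsets 1..4: 92 57 CD B8.
In big-endian order the high byte comes first in memory.
The bytes are already most-significant first: 0x9257CDB8.
0x9257CDB8 = 2455227832.

2455227832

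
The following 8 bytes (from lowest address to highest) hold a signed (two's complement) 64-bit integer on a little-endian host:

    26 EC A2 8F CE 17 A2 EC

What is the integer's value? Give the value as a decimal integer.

Little-endian stores the least-significant byte at the lowest address.
Reassemble most-significant byte first: EC A2 17 CE 8F A2 EC 26 → 0xECA217CE8FA2EC26.
Top bit is set, so as a signed 64-bit value this is 0xECA217CE8FA2EC26 − 2^64 = -1395526758590911450.

-1395526758590911450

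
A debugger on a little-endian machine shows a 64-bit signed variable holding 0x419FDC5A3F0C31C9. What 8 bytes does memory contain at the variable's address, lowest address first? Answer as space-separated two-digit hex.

C9 31 0C 3F 5A DC 9F 41

Split into bytes (most-significant first): 41 9F DC 5A 3F 0C 31 C9.
Little-endian: lowest address holds the least-significant byte.
So at ascending addresses the bytes are C9 31 0C 3F 5A DC 9F 41.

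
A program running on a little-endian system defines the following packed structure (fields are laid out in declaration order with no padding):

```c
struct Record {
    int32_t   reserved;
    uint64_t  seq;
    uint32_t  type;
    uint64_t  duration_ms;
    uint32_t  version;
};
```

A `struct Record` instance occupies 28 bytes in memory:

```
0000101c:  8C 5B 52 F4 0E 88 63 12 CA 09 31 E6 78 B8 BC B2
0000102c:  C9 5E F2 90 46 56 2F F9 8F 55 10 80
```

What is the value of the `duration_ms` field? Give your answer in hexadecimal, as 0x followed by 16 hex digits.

`duration_ms` follows `reserved` (4 B), `seq` (8 B), `type` (4 B), so it starts at offset 4 + 8 + 4 = 16 and occupies 8 bytes.
Bytes at offsets 16..23: C9 5E F2 90 46 56 2F F9.
Little-endian stores the least-significant byte at the lowest address.
Reassemble most-significant byte first: F9 2F 56 46 90 F2 5E C9 → 0xF92F564690F25EC9.

0xF92F564690F25EC9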